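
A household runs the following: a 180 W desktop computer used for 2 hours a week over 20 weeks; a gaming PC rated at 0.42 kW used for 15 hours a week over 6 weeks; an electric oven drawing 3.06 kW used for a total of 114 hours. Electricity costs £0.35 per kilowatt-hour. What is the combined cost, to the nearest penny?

desktop computer: Runtime = 2 h/week × 20 weeks = 40 h
desktop computer: 0.18 kW × 40 h = 7.2 kWh
gaming PC: Runtime = 15 h/week × 6 weeks = 90 h
gaming PC: 0.42 kW × 90 h = 37.8 kWh
electric oven: 3.06 kW × 114 h = 348.84 kWh
Total energy = 393.84 kWh
Cost = 393.84 × £0.35 = £137.84

£137.84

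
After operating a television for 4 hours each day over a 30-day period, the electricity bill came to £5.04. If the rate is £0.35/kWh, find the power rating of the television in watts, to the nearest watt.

Energy = £5.04 ÷ £0.35/kWh = 14.4 kWh
Runtime = 4 h/day × 30 days = 120 h
Power = 14.4 kWh ÷ 120 h = 0.12 kW = 120 W

120 W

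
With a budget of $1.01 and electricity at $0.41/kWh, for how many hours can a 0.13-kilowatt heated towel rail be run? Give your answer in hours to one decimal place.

18.9 h

Energy available = $1.01 ÷ $0.41/kWh = 2.4634 kWh
Hours = 2.4634 kWh ÷ 0.13 kW = 18.9 h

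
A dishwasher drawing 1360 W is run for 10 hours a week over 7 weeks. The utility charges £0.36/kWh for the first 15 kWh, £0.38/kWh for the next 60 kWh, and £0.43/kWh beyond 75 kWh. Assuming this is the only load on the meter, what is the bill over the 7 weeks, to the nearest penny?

Runtime = 10 h/week × 7 weeks = 70 h
Energy = 1.36 kW × 70 h = 95.2 kWh
Tier 1 (0–15 kWh): 15 × £0.36 = £5.4
Tier 2 (15–75 kWh): 60 × £0.38 = £22.8
Above 75 kWh: 20.2 × £0.43 = £8.686
Bill = £36.89

£36.89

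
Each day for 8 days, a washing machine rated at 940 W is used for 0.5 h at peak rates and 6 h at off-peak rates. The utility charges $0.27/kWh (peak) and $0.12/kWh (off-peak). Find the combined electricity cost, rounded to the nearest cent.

$6.43

Peak energy = 0.94 kW × 0.5 h × 8 = 3.76 kWh
Off-peak energy = 0.94 kW × 6 h × 8 = 45.12 kWh
Cost = 3.76 × $0.27 + 45.12 × $0.12 = $1.0152 + $5.4144 = $6.43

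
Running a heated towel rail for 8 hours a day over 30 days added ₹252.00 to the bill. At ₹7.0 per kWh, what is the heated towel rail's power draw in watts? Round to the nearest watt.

Energy = ₹252.00 ÷ ₹7.0/kWh = 36 kWh
Runtime = 8 h/day × 30 days = 240 h
Power = 36 kWh ÷ 240 h = 0.15 kW = 150 W

150 W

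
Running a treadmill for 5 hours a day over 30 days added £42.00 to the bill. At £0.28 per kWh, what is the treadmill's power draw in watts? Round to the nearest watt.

1000 W

Energy = £42.00 ÷ £0.28/kWh = 150 kWh
Runtime = 5 h/day × 30 days = 150 h
Power = 150 kWh ÷ 150 h = 1 kW = 1000 W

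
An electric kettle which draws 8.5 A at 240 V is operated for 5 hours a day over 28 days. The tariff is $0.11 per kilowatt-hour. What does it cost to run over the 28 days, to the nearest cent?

$31.42

Power = 8.5 A × 240 V = 2040 W = 2.04 kW
Runtime = 5 h/day × 28 days = 140 h
Energy = 2.04 kW × 140 h = 285.6 kWh
Cost = 285.6 kWh × $0.11/kWh = $31.42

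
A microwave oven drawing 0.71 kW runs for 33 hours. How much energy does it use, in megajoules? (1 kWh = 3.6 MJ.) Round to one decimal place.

84.3 MJ

Energy = 0.71 kW × 33 h = 23.43 kWh
= 23.43 × 3.6 MJ = 84.3 MJ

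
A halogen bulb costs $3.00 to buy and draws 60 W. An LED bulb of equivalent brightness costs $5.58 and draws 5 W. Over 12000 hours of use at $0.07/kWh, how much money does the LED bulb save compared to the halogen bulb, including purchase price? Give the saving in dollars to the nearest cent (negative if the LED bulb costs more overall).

halogen bulb: $3.00 + (60/1000) kW × 12000 h × $0.07 = $3.00 + $50.4 = $53.4
LED bulb: $5.58 + (5/1000) kW × 12000 h × $0.07 = $5.58 + $4.2 = $9.78
Saving = $53.4 − $9.78 = $43.62

$43.62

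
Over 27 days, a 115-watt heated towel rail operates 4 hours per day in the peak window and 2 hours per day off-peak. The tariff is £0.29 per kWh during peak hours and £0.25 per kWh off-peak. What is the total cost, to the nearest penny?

£5.15

Peak energy = 0.115 kW × 4 h × 27 = 12.42 kWh
Off-peak energy = 0.115 kW × 2 h × 27 = 6.21 kWh
Cost = 12.42 × £0.29 + 6.21 × £0.25 = £3.6018 + £1.5525 = £5.15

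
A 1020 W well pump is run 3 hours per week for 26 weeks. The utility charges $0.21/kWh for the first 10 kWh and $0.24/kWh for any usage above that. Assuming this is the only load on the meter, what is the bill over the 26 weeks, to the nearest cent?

$18.79

Runtime = 3 h/week × 26 weeks = 78 h
Energy = 1.02 kW × 78 h = 79.56 kWh
Tier 1 (0–10 kWh): 10 × $0.21 = $2.1
Above 10 kWh: 69.56 × $0.24 = $16.6944
Bill = $18.79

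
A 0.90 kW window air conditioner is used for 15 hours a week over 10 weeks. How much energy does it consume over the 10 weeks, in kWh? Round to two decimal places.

Runtime = 15 h/week × 10 weeks = 150 h
Energy = 0.9 kW × 150 h = 135 kWh

135.00 kWh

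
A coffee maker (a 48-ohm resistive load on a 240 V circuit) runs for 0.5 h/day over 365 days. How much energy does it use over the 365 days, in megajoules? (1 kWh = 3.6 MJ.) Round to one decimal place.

Power = V²/R = 240²/48 = 1200 W = 1.2 kW
Runtime = 0.5 h/day × 365 days = 182.5 h
Energy = 1.2 kW × 182.5 h = 219 kWh
= 219 × 3.6 MJ = 788.4 MJ

788.4 MJ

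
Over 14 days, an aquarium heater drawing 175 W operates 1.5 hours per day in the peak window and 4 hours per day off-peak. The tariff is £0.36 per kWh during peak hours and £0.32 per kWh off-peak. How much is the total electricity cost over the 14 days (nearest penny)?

£4.46

Peak energy = 0.175 kW × 1.5 h × 14 = 3.675 kWh
Off-peak energy = 0.175 kW × 4 h × 14 = 9.8 kWh
Cost = 3.675 × £0.36 + 9.8 × £0.32 = £1.323 + £3.136 = £4.46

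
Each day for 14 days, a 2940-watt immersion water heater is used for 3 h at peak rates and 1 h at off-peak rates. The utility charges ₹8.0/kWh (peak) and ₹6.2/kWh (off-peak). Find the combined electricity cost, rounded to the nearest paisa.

Peak energy = 2.94 kW × 3 h × 14 = 123.48 kWh
Off-peak energy = 2.94 kW × 1 h × 14 = 41.16 kWh
Cost = 123.48 × ₹8.0 + 41.16 × ₹6.2 = ₹987.84 + ₹255.192 = ₹1243.03

₹1243.03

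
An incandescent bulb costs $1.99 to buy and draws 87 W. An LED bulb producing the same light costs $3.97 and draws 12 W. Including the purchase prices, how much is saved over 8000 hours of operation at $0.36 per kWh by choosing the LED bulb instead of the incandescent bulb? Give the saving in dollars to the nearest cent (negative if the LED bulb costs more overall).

$214.02

incandescent bulb: $1.99 + (87/1000) kW × 8000 h × $0.36 = $1.99 + $250.56 = $252.55
LED bulb: $3.97 + (12/1000) kW × 8000 h × $0.36 = $3.97 + $34.56 = $38.53
Saving = $252.55 − $38.53 = $214.02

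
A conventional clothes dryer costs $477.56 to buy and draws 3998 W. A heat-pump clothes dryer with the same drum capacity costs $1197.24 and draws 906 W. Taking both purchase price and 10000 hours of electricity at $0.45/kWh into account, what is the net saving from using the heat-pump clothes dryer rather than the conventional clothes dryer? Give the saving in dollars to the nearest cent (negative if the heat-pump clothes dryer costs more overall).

conventional clothes dryer: $477.56 + (3998/1000) kW × 10000 h × $0.45 = $477.56 + $17991 = $18468.56
heat-pump clothes dryer: $1197.24 + (906/1000) kW × 10000 h × $0.45 = $1197.24 + $4077 = $5274.24
Saving = $18468.56 − $5274.24 = $13194.32

$13194.32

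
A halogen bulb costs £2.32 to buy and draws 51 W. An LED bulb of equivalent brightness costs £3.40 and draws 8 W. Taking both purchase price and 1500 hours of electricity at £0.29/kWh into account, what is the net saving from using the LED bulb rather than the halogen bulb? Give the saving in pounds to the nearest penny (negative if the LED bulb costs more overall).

halogen bulb: £2.32 + (51/1000) kW × 1500 h × £0.29 = £2.32 + £22.185 = £24.505
LED bulb: £3.40 + (8/1000) kW × 1500 h × £0.29 = £3.40 + £3.48 = £6.88
Saving = £24.505 − £6.88 = £17.625 → £17.63

£17.63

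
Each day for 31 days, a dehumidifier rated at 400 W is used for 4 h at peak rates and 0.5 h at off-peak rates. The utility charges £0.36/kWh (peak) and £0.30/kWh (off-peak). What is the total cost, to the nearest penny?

£19.72

Peak energy = 0.4 kW × 4 h × 31 = 49.6 kWh
Off-peak energy = 0.4 kW × 0.5 h × 31 = 6.2 kWh
Cost = 49.6 × £0.36 + 6.2 × £0.30 = £17.856 + £1.86 = £19.72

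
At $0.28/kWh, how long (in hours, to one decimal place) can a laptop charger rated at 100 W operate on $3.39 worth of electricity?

121.1 h

Energy available = $3.39 ÷ $0.28/kWh = 12.1071 kWh
Hours = 12.1071 kWh ÷ 0.1 kW = 121.1 h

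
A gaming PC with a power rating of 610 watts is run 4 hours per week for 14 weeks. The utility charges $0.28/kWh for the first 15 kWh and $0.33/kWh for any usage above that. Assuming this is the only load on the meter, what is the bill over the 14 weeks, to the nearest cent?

$10.52

Runtime = 4 h/week × 14 weeks = 56 h
Energy = 0.61 kW × 56 h = 34.16 kWh
Tier 1 (0–15 kWh): 15 × $0.28 = $4.2
Above 15 kWh: 19.16 × $0.33 = $6.3228
Bill = $10.52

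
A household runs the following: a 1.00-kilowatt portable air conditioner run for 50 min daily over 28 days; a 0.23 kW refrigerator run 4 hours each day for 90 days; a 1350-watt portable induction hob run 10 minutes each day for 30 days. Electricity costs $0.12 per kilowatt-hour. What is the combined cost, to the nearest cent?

$13.55

portable air conditioner: Runtime = 50 min × 28 = 1400 min = 23.333333… h
portable air conditioner: 1 kW × 23.333333… h = 23.333333… kWh
refrigerator: Runtime = 4 h/day × 90 days = 360 h
refrigerator: 0.23 kW × 360 h = 82.8 kWh
portable induction hob: Runtime = 10 min × 30 = 300 min = 5 h
portable induction hob: 1.35 kW × 5 h = 6.75 kWh
Total energy = 112.883333… kWh
Cost = 112.883333… × $0.12 = $13.55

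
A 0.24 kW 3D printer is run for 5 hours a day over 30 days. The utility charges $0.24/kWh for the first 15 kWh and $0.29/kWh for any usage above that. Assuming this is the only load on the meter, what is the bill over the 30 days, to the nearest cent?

Runtime = 5 h/day × 30 days = 150 h
Energy = 0.24 kW × 150 h = 36 kWh
Tier 1 (0–15 kWh): 15 × $0.24 = $3.6
Above 15 kWh: 21 × $0.29 = $6.09
Bill = $9.69

$9.69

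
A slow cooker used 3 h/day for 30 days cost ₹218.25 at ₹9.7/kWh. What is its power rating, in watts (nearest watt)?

250 W

Energy = ₹218.25 ÷ ₹9.7/kWh = 22.5 kWh
Runtime = 3 h/day × 30 days = 90 h
Power = 22.5 kWh ÷ 90 h = 0.25 kW = 250 W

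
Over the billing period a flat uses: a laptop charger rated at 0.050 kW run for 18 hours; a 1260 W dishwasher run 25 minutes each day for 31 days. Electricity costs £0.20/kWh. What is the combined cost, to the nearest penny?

laptop charger: 0.05 kW × 18 h = 0.9 kWh
dishwasher: Runtime = 25 min × 31 = 775 min = 12.916666… h
dishwasher: 1.26 kW × 12.916666… h = 16.275 kWh
Total energy = 17.175 kWh
Cost = 17.175 × £0.20 = £3.44

£3.44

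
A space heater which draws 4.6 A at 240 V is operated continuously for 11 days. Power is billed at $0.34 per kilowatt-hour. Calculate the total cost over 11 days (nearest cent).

Power = 4.6 A × 240 V = 1104 W = 1.104 kW
Runtime = 24 h × 11 = 264 h
Energy = 1.104 kW × 264 h = 291.456 kWh
Cost = 291.456 kWh × $0.34/kWh = $99.10

$99.10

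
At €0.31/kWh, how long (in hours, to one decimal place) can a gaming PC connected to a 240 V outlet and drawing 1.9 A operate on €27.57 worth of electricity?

Power = 1.9 A × 240 V = 456 W = 0.456 kW
Energy available = €27.57 ÷ €0.31/kWh = 88.9355 kWh
Hours = 88.9355 kWh ÷ 0.456 kW = 195.0 h

195.0 h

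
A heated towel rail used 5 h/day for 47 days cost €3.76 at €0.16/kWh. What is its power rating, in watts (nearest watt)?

100 W

Energy = €3.76 ÷ €0.16/kWh = 23.5 kWh
Runtime = 5 h/day × 47 days = 235 h
Power = 23.5 kWh ÷ 235 h = 0.1 kW = 100 W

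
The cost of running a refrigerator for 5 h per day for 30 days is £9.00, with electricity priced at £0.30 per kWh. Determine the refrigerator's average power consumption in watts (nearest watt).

200 W

Energy = £9.00 ÷ £0.30/kWh = 30 kWh
Runtime = 5 h/day × 30 days = 150 h
Power = 30 kWh ÷ 150 h = 0.2 kW = 200 W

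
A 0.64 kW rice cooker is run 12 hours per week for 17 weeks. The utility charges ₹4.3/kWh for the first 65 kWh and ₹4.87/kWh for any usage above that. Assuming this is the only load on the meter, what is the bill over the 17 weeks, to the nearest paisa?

₹598.78

Runtime = 12 h/week × 17 weeks = 204 h
Energy = 0.64 kW × 204 h = 130.56 kWh
Tier 1 (0–65 kWh): 65 × ₹4.3 = ₹279.5
Above 65 kWh: 65.56 × ₹4.87 = ₹319.2772
Bill = ₹598.78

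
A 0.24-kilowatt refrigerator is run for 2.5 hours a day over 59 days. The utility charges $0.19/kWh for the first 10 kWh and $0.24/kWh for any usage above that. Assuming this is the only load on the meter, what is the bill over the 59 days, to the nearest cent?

Runtime = 2.5 h/day × 59 days = 147.5 h
Energy = 0.24 kW × 147.5 h = 35.4 kWh
Tier 1 (0–10 kWh): 10 × $0.19 = $1.9
Above 10 kWh: 25.4 × $0.24 = $6.096
Bill = $8.00

$8.00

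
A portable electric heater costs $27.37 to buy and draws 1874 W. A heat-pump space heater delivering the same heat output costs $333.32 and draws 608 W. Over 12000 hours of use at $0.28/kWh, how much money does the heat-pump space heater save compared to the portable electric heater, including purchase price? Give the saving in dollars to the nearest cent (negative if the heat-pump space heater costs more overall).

$3947.81

portable electric heater: $27.37 + (1874/1000) kW × 12000 h × $0.28 = $27.37 + $6296.64 = $6324.01
heat-pump space heater: $333.32 + (608/1000) kW × 12000 h × $0.28 = $333.32 + $2042.88 = $2376.2
Saving = $6324.01 − $2376.2 = $3947.81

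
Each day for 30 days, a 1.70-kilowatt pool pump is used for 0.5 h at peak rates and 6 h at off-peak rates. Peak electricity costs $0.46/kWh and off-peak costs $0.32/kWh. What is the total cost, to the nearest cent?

Peak energy = 1.7 kW × 0.5 h × 30 = 25.5 kWh
Off-peak energy = 1.7 kW × 6 h × 30 = 306 kWh
Cost = 25.5 × $0.46 + 306 × $0.32 = $11.73 + $97.92 = $109.65

$109.65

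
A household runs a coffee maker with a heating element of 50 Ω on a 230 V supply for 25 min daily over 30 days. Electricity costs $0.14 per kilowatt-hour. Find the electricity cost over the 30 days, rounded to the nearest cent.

Power = V²/R = 230²/50 = 1058 W = 1.058 kW
Runtime = 25 min × 30 = 750 min = 12.5 h
Energy = 1.058 kW × 12.5 h = 13.225 kWh
Cost = 13.225 kWh × $0.14/kWh = $1.85

$1.85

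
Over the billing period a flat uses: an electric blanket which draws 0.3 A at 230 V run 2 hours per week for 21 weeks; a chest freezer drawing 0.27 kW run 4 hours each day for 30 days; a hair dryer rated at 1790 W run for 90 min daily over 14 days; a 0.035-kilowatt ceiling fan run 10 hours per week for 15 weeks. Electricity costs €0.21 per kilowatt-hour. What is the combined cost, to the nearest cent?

electric blanket: Power = 0.3 A × 230 V = 69 W = 0.069 kW
electric blanket: Runtime = 2 h/week × 21 weeks = 42 h
electric blanket: 0.069 kW × 42 h = 2.898 kWh
chest freezer: Runtime = 4 h/day × 30 days = 120 h
chest freezer: 0.27 kW × 120 h = 32.4 kWh
hair dryer: Runtime = 90 min × 14 = 1260 min = 21 h
hair dryer: 1.79 kW × 21 h = 37.59 kWh
ceiling fan: Runtime = 10 h/week × 15 weeks = 150 h
ceiling fan: 0.035 kW × 150 h = 5.25 kWh
Total energy = 78.138 kWh
Cost = 78.138 × €0.21 = €16.41

€16.41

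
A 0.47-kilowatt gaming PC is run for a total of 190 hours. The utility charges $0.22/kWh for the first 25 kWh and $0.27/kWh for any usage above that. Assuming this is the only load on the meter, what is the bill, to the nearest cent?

Energy = 0.47 kW × 190 h = 89.3 kWh
Tier 1 (0–25 kWh): 25 × $0.22 = $5.5
Above 25 kWh: 64.3 × $0.27 = $17.361
Bill = $22.86

$22.86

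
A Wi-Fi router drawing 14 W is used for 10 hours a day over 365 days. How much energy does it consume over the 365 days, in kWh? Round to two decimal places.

Runtime = 10 h/day × 365 days = 3650 h
Energy = 0.014 kW × 3650 h = 51.1 kWh

51.10 kWh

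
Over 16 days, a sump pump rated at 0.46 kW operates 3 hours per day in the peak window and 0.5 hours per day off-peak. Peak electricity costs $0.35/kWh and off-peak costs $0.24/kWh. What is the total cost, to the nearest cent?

Peak energy = 0.46 kW × 3 h × 16 = 22.08 kWh
Off-peak energy = 0.46 kW × 0.5 h × 16 = 3.68 kWh
Cost = 22.08 × $0.35 + 3.68 × $0.24 = $7.728 + $0.8832 = $8.61

$8.61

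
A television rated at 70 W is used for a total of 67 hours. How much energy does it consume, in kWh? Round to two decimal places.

4.69 kWh

Energy = 0.07 kW × 67 h = 4.69 kWh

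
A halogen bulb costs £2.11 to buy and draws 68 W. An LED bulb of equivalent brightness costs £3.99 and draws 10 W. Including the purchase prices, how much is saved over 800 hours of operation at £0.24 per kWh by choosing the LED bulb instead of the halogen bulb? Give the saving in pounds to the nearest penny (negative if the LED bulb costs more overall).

halogen bulb: £2.11 + (68/1000) kW × 800 h × £0.24 = £2.11 + £13.056 = £15.166
LED bulb: £3.99 + (10/1000) kW × 800 h × £0.24 = £3.99 + £1.92 = £5.91
Saving = £15.166 − £5.91 = £9.256 → £9.26

£9.26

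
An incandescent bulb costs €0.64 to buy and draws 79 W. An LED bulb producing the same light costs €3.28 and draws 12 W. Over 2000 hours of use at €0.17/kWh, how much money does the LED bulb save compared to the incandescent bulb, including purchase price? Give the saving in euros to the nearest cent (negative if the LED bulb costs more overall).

€20.14

incandescent bulb: €0.64 + (79/1000) kW × 2000 h × €0.17 = €0.64 + €26.86 = €27.5
LED bulb: €3.28 + (12/1000) kW × 2000 h × €0.17 = €3.28 + €4.08 = €7.36
Saving = €27.5 − €7.36 = €20.14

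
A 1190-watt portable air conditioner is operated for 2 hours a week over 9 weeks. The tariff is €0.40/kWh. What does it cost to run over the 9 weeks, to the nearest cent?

€8.57

Runtime = 2 h/week × 9 weeks = 18 h
Energy = 1.19 kW × 18 h = 21.42 kWh
Cost = 21.42 kWh × €0.40/kWh = €8.57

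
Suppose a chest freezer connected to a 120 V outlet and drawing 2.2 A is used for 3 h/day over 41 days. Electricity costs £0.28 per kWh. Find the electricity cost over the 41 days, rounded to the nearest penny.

£9.09

Power = 2.2 A × 120 V = 264 W = 0.264 kW
Runtime = 3 h/day × 41 days = 123 h
Energy = 0.264 kW × 123 h = 32.472 kWh
Cost = 32.472 kWh × £0.28/kWh = £9.09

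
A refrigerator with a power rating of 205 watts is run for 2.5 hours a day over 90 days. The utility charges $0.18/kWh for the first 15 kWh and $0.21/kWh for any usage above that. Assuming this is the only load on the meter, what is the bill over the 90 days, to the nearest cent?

Runtime = 2.5 h/day × 90 days = 225 h
Energy = 0.205 kW × 225 h = 46.125 kWh
Tier 1 (0–15 kWh): 15 × $0.18 = $2.7
Above 15 kWh: 31.125 × $0.21 = $6.53625
Bill = $9.24

$9.24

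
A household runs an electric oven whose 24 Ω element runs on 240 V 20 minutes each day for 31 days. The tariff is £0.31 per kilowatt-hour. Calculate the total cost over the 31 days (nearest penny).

£7.69

Power = V²/R = 240²/24 = 2400 W = 2.4 kW
Runtime = 20 min × 31 = 620 min = 10.333333… h
Energy = 2.4 kW × 10.333333… h = 24.8 kWh
Cost = 24.8 kWh × £0.31/kWh = £7.69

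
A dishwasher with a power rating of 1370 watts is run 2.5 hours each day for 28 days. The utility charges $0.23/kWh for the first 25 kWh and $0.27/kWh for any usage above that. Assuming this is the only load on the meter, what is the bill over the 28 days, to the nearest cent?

$24.89

Runtime = 2.5 h/day × 28 days = 70 h
Energy = 1.37 kW × 70 h = 95.9 kWh
Tier 1 (0–25 kWh): 25 × $0.23 = $5.75
Above 25 kWh: 70.9 × $0.27 = $19.143
Bill = $24.89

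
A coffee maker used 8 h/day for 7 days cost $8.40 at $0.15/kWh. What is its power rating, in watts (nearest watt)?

1000 W

Energy = $8.40 ÷ $0.15/kWh = 56 kWh
Runtime = 8 h/day × 7 days = 56 h
Power = 56 kWh ÷ 56 h = 1 kW = 1000 W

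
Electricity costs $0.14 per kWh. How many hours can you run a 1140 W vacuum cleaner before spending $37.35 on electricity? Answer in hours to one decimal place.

Energy available = $37.35 ÷ $0.14/kWh = 266.7857 kWh
Hours = 266.7857 kWh ÷ 1.14 kW = 234.0 h

234.0 h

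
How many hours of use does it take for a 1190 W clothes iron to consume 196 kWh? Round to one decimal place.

164.7 h

Hours = 196 kWh ÷ 1.19 kW = 164.7 h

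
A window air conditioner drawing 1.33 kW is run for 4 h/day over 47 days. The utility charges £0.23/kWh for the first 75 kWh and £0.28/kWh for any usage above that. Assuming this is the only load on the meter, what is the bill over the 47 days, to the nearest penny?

£66.26

Runtime = 4 h/day × 47 days = 188 h
Energy = 1.33 kW × 188 h = 250.04 kWh
Tier 1 (0–75 kWh): 75 × £0.23 = £17.25
Above 75 kWh: 175.04 × £0.28 = £49.0112
Bill = £66.26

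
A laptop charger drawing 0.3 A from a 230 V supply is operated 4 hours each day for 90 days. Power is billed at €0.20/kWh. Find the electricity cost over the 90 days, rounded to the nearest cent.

€4.97

Power = 0.3 A × 230 V = 69 W = 0.069 kW
Runtime = 4 h/day × 90 days = 360 h
Energy = 0.069 kW × 360 h = 24.84 kWh
Cost = 24.84 kWh × €0.20/kWh = €4.97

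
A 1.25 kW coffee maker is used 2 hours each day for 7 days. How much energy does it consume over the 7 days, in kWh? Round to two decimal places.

17.50 kWh

Runtime = 2 h/day × 7 days = 14 h
Energy = 1.25 kW × 14 h = 17.5 kWh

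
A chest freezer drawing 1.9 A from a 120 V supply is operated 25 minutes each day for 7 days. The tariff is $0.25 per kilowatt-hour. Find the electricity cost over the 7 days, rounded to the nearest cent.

$0.17

Power = 1.9 A × 120 V = 228 W = 0.228 kW
Runtime = 25 min × 7 = 175 min = 2.916666… h
Energy = 0.228 kW × 2.916666… h = 0.665 kWh
Cost = 0.665 kWh × $0.25/kWh = $0.17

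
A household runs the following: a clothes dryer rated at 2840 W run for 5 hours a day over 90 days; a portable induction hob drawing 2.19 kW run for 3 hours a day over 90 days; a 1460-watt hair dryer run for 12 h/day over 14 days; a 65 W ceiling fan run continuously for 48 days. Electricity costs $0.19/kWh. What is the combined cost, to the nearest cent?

clothes dryer: Runtime = 5 h/day × 90 days = 450 h
clothes dryer: 2.84 kW × 450 h = 1278 kWh
portable induction hob: Runtime = 3 h/day × 90 days = 270 h
portable induction hob: 2.19 kW × 270 h = 591.3 kWh
hair dryer: Runtime = 12 h/day × 14 days = 168 h
hair dryer: 1.46 kW × 168 h = 245.28 kWh
ceiling fan: Runtime = 24 h × 48 = 1152 h
ceiling fan: 0.065 kW × 1152 h = 74.88 kWh
Total energy = 2189.46 kWh
Cost = 2189.46 × $0.19 = $416.00

$416.00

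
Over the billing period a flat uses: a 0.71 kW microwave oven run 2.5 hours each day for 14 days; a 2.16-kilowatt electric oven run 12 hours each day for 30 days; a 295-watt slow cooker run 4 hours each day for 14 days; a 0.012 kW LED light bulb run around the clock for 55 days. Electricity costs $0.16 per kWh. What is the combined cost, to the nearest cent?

microwave oven: Runtime = 2.5 h/day × 14 days = 35 h
microwave oven: 0.71 kW × 35 h = 24.85 kWh
electric oven: Runtime = 12 h/day × 30 days = 360 h
electric oven: 2.16 kW × 360 h = 777.6 kWh
slow cooker: Runtime = 4 h/day × 14 days = 56 h
slow cooker: 0.295 kW × 56 h = 16.52 kWh
LED light bulb: Runtime = 24 h × 55 = 1320 h
LED light bulb: 0.012 kW × 1320 h = 15.84 kWh
Total energy = 834.81 kWh
Cost = 834.81 × $0.16 = $133.57

$133.57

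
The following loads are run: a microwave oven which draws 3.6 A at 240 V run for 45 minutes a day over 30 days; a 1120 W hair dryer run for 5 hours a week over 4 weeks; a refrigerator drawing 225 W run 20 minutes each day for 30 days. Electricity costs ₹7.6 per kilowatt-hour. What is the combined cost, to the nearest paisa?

microwave oven: Power = 3.6 A × 240 V = 864 W = 0.864 kW
microwave oven: Runtime = 45 min × 30 = 1350 min = 22.5 h
microwave oven: 0.864 kW × 22.5 h = 19.44 kWh
hair dryer: Runtime = 5 h/week × 4 weeks = 20 h
hair dryer: 1.12 kW × 20 h = 22.4 kWh
refrigerator: Runtime = 20 min × 30 = 600 min = 10 h
refrigerator: 0.225 kW × 10 h = 2.25 kWh
Total energy = 44.09 kWh
Cost = 44.09 × ₹7.6 = ₹335.08

₹335.08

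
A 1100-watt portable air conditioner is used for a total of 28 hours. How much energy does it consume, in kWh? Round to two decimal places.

Energy = 1.1 kW × 28 h = 30.8 kWh

30.80 kWh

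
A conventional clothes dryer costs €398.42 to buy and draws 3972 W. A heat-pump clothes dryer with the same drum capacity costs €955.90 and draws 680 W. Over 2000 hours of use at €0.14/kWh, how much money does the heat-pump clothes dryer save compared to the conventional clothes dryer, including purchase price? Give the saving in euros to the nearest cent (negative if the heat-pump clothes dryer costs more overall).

conventional clothes dryer: €398.42 + (3972/1000) kW × 2000 h × €0.14 = €398.42 + €1112.16 = €1510.58
heat-pump clothes dryer: €955.90 + (680/1000) kW × 2000 h × €0.14 = €955.90 + €190.4 = €1146.3
Saving = €1510.58 − €1146.3 = €364.28

€364.28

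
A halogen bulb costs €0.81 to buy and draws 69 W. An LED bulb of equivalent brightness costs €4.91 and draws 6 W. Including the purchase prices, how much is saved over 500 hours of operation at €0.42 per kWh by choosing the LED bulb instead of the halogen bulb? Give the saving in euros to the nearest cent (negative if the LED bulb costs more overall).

€9.13

halogen bulb: €0.81 + (69/1000) kW × 500 h × €0.42 = €0.81 + €14.49 = €15.3
LED bulb: €4.91 + (6/1000) kW × 500 h × €0.42 = €4.91 + €1.26 = €6.17
Saving = €15.3 − €6.17 = €9.13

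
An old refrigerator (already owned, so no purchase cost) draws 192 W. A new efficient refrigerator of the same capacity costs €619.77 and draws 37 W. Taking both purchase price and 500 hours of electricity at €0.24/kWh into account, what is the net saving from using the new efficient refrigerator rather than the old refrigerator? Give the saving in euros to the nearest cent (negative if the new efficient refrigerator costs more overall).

old refrigerator: €0.00 + (192/1000) kW × 500 h × €0.24 = €0.00 + €23.04 = €23.04
new efficient refrigerator: €619.77 + (37/1000) kW × 500 h × €0.24 = €619.77 + €4.44 = €624.21
Saving = €23.04 − €624.21 = −€601.17

-€601.17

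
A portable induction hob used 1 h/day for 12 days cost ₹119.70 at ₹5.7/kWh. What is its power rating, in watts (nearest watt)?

Energy = ₹119.70 ÷ ₹5.7/kWh = 21 kWh
Runtime = 1 h/day × 12 days = 12 h
Power = 21 kWh ÷ 12 h = 1.75 kW = 1750 W

1750 W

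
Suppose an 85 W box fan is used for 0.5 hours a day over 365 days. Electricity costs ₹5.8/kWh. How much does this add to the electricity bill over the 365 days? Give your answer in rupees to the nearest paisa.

Runtime = 0.5 h/day × 365 days = 182.5 h
Energy = 0.085 kW × 182.5 h = 15.5125 kWh
Cost = 15.5125 kWh × ₹5.8/kWh = ₹89.97

₹89.97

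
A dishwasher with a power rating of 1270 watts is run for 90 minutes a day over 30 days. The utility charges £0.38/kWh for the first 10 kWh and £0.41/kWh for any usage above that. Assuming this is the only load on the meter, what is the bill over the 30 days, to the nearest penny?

£23.13

Runtime = 90 min × 30 = 2700 min = 45 h
Energy = 1.27 kW × 45 h = 57.15 kWh
Tier 1 (0–10 kWh): 10 × £0.38 = £3.8
Above 10 kWh: 47.15 × £0.41 = £19.3315
Bill = £23.13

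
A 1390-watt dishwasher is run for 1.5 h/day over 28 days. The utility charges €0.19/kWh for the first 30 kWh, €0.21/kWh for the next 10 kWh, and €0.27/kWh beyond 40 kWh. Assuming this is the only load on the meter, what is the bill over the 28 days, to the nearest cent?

Runtime = 1.5 h/day × 28 days = 42 h
Energy = 1.39 kW × 42 h = 58.38 kWh
Tier 1 (0–30 kWh): 30 × €0.19 = €5.7
Tier 2 (30–40 kWh): 10 × €0.21 = €2.1
Above 40 kWh: 18.38 × €0.27 = €4.9626
Bill = €12.76

€12.76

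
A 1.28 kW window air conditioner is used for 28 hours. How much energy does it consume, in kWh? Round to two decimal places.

35.84 kWh

Energy = 1.28 kW × 28 h = 35.84 kWh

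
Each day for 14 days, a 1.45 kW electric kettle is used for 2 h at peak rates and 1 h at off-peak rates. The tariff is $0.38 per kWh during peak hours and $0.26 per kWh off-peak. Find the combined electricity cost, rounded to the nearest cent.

Peak energy = 1.45 kW × 2 h × 14 = 40.6 kWh
Off-peak energy = 1.45 kW × 1 h × 14 = 20.3 kWh
Cost = 40.6 × $0.38 + 20.3 × $0.26 = $15.428 + $5.278 = $20.71

$20.71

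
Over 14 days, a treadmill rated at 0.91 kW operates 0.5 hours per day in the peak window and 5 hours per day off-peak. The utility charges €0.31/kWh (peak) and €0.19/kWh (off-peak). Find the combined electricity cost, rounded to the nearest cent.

€14.08

Peak energy = 0.91 kW × 0.5 h × 14 = 6.37 kWh
Off-peak energy = 0.91 kW × 5 h × 14 = 63.7 kWh
Cost = 6.37 × €0.31 + 63.7 × €0.19 = €1.9747 + €12.103 = €14.08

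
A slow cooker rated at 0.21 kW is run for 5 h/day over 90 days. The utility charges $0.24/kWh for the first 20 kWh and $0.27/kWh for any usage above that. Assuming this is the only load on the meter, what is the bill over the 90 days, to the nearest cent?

$24.92

Runtime = 5 h/day × 90 days = 450 h
Energy = 0.21 kW × 450 h = 94.5 kWh
Tier 1 (0–20 kWh): 20 × $0.24 = $4.8
Above 20 kWh: 74.5 × $0.27 = $20.115
Bill = $24.92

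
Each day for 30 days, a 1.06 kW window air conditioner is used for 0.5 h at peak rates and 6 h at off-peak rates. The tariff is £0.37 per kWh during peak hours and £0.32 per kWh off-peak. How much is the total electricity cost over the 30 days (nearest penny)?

Peak energy = 1.06 kW × 0.5 h × 30 = 15.9 kWh
Off-peak energy = 1.06 kW × 6 h × 30 = 190.8 kWh
Cost = 15.9 × £0.37 + 190.8 × £0.32 = £5.883 + £61.056 = £66.94

£66.94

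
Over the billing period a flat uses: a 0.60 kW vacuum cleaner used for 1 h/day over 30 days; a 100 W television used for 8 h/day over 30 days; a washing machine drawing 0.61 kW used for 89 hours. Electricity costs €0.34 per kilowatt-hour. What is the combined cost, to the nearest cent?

€32.74

vacuum cleaner: Runtime = 1 h/day × 30 days = 30 h
vacuum cleaner: 0.6 kW × 30 h = 18 kWh
television: Runtime = 8 h/day × 30 days = 240 h
television: 0.1 kW × 240 h = 24 kWh
washing machine: 0.61 kW × 89 h = 54.29 kWh
Total energy = 96.29 kWh
Cost = 96.29 × €0.34 = €32.74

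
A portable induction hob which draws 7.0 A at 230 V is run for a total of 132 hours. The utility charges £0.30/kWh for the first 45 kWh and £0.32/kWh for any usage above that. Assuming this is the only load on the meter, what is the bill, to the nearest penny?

Power = 7.0 A × 230 V = 1610 W = 1.61 kW
Energy = 1.61 kW × 132 h = 212.52 kWh
Tier 1 (0–45 kWh): 45 × £0.30 = £13.5
Above 45 kWh: 167.52 × £0.32 = £53.6064
Bill = £67.11

£67.11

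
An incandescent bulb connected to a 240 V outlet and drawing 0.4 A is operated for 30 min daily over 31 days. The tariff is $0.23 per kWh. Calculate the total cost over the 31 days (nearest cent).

$0.34

Power = 0.4 A × 240 V = 96 W = 0.096 kW
Runtime = 30 min × 31 = 930 min = 15.5 h
Energy = 0.096 kW × 15.5 h = 1.488 kWh
Cost = 1.488 kWh × $0.23/kWh = $0.34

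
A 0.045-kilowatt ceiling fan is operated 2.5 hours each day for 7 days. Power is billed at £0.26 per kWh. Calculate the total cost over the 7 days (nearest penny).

Runtime = 2.5 h/day × 7 days = 17.5 h
Energy = 0.045 kW × 17.5 h = 0.7875 kWh
Cost = 0.7875 kWh × £0.26/kWh = £0.20

£0.20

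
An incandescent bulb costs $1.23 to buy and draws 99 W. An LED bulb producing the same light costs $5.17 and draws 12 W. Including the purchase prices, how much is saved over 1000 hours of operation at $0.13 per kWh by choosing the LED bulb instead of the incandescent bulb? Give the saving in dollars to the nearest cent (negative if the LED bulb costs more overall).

$7.37

incandescent bulb: $1.23 + (99/1000) kW × 1000 h × $0.13 = $1.23 + $12.87 = $14.1
LED bulb: $5.17 + (12/1000) kW × 1000 h × $0.13 = $5.17 + $1.56 = $6.73
Saving = $14.1 − $6.73 = $7.37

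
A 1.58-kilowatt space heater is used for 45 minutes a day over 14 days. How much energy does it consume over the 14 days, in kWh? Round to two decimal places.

16.59 kWh

Runtime = 45 min × 14 = 630 min = 10.5 h
Energy = 1.58 kW × 10.5 h = 16.59 kWh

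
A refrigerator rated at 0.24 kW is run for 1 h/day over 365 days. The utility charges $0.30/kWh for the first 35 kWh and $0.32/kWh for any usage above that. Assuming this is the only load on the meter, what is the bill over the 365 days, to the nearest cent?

$27.33

Runtime = 1 h/day × 365 days = 365 h
Energy = 0.24 kW × 365 h = 87.6 kWh
Tier 1 (0–35 kWh): 35 × $0.30 = $10.5
Above 35 kWh: 52.6 × $0.32 = $16.832
Bill = $27.33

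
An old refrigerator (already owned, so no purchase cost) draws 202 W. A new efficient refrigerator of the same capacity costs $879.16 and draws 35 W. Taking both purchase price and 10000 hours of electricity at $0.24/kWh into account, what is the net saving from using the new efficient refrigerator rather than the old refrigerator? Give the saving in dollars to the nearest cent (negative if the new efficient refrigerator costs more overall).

old refrigerator: $0.00 + (202/1000) kW × 10000 h × $0.24 = $0.00 + $484.8 = $484.8
new efficient refrigerator: $879.16 + (35/1000) kW × 10000 h × $0.24 = $879.16 + $84 = $963.16
Saving = $484.8 − $963.16 = −$478.36

-$478.36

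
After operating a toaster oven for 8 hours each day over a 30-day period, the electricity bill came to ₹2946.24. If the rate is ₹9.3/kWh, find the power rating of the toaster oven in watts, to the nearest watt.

Energy = ₹2946.24 ÷ ₹9.3/kWh = 316.8 kWh
Runtime = 8 h/day × 30 days = 240 h
Power = 316.8 kWh ÷ 240 h = 1.32 kW = 1320 W

1320 W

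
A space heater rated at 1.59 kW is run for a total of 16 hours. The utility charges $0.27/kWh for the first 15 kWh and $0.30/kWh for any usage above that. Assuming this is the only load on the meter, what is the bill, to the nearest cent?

Energy = 1.59 kW × 16 h = 25.44 kWh
Tier 1 (0–15 kWh): 15 × $0.27 = $4.05
Above 15 kWh: 10.44 × $0.30 = $3.132
Bill = $7.18

$7.18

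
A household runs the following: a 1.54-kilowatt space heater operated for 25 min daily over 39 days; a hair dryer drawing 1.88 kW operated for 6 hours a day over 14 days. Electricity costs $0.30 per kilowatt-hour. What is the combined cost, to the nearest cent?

space heater: Runtime = 25 min × 39 = 975 min = 16.25 h
space heater: 1.54 kW × 16.25 h = 25.025 kWh
hair dryer: Runtime = 6 h/day × 14 days = 84 h
hair dryer: 1.88 kW × 84 h = 157.92 kWh
Total energy = 182.945 kWh
Cost = 182.945 × $0.30 = $54.88

$54.88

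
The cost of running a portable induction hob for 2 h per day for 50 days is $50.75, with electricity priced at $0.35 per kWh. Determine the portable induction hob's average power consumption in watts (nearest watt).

Energy = $50.75 ÷ $0.35/kWh = 145 kWh
Runtime = 2 h/day × 50 days = 100 h
Power = 145 kWh ÷ 100 h = 1.45 kW = 1450 W

1450 W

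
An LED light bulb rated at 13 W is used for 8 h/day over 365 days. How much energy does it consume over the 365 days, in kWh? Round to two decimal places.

37.96 kWh

Runtime = 8 h/day × 365 days = 2920 h
Energy = 0.013 kW × 2920 h = 37.96 kWh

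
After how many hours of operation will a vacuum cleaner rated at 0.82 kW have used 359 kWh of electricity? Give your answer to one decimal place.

Hours = 359 kWh ÷ 0.82 kW = 437.8 h

437.8 h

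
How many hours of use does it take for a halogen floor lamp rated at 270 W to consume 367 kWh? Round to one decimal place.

1359.3 h

Hours = 367 kWh ÷ 0.27 kW = 1359.3 h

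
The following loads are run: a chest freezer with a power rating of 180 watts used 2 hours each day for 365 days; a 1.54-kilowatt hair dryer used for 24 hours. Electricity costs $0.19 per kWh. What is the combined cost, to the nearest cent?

chest freezer: Runtime = 2 h/day × 365 days = 730 h
chest freezer: 0.18 kW × 730 h = 131.4 kWh
hair dryer: 1.54 kW × 24 h = 36.96 kWh
Total energy = 168.36 kWh
Cost = 168.36 × $0.19 = $31.99

$31.99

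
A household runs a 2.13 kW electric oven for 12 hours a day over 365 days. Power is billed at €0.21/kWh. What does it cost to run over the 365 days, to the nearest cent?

Runtime = 12 h/day × 365 days = 4380 h
Energy = 2.13 kW × 4380 h = 9329.4 kWh
Cost = 9329.4 kWh × €0.21/kWh = €1959.17

€1959.17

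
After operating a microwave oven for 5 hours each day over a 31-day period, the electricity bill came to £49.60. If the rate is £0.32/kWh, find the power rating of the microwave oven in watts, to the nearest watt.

Energy = £49.60 ÷ £0.32/kWh = 155 kWh
Runtime = 5 h/day × 31 days = 155 h
Power = 155 kWh ÷ 155 h = 1 kW = 1000 W

1000 W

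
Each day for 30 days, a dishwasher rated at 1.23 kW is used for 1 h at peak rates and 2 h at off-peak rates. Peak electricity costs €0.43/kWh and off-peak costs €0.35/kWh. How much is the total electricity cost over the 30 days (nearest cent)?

€41.70

Peak energy = 1.23 kW × 1 h × 30 = 36.9 kWh
Off-peak energy = 1.23 kW × 2 h × 30 = 73.8 kWh
Cost = 36.9 × €0.43 + 73.8 × €0.35 = €15.867 + €25.83 = €41.70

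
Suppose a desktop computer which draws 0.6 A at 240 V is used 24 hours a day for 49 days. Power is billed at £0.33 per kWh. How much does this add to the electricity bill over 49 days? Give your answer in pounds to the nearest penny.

£55.88

Power = 0.6 A × 240 V = 144 W = 0.144 kW
Runtime = 24 h × 49 = 1176 h
Energy = 0.144 kW × 1176 h = 169.344 kWh
Cost = 169.344 kWh × £0.33/kWh = £55.88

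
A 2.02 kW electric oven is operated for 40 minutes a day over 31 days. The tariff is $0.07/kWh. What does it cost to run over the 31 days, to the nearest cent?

$2.92

Runtime = 40 min × 31 = 1240 min = 20.666666… h
Energy = 2.02 kW × 20.666666… h = 41.746666… kWh
Cost = 41.746666… kWh × $0.07/kWh = $2.92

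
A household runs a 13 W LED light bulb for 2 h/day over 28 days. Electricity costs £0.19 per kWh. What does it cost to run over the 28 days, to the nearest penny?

£0.14

Runtime = 2 h/day × 28 days = 56 h
Energy = 0.013 kW × 56 h = 0.728 kWh
Cost = 0.728 kWh × £0.19/kWh = £0.14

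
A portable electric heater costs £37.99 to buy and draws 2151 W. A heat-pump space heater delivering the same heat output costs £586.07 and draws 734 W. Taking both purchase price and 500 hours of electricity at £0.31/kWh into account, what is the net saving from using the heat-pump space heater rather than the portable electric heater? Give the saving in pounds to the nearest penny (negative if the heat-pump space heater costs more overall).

-£328.45

portable electric heater: £37.99 + (2151/1000) kW × 500 h × £0.31 = £37.99 + £333.405 = £371.395
heat-pump space heater: £586.07 + (734/1000) kW × 500 h × £0.31 = £586.07 + £113.77 = £699.84
Saving = £371.395 − £699.84 = −£328.445 → -£328.45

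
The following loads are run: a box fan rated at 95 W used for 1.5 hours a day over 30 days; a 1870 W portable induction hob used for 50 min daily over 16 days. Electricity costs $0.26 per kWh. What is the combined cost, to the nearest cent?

box fan: Runtime = 1.5 h/day × 30 days = 45 h
box fan: 0.095 kW × 45 h = 4.275 kWh
portable induction hob: Runtime = 50 min × 16 = 800 min = 13.333333… h
portable induction hob: 1.87 kW × 13.333333… h = 24.933333… kWh
Total energy = 29.208333… kWh
Cost = 29.208333… × $0.26 = $7.59

$7.59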